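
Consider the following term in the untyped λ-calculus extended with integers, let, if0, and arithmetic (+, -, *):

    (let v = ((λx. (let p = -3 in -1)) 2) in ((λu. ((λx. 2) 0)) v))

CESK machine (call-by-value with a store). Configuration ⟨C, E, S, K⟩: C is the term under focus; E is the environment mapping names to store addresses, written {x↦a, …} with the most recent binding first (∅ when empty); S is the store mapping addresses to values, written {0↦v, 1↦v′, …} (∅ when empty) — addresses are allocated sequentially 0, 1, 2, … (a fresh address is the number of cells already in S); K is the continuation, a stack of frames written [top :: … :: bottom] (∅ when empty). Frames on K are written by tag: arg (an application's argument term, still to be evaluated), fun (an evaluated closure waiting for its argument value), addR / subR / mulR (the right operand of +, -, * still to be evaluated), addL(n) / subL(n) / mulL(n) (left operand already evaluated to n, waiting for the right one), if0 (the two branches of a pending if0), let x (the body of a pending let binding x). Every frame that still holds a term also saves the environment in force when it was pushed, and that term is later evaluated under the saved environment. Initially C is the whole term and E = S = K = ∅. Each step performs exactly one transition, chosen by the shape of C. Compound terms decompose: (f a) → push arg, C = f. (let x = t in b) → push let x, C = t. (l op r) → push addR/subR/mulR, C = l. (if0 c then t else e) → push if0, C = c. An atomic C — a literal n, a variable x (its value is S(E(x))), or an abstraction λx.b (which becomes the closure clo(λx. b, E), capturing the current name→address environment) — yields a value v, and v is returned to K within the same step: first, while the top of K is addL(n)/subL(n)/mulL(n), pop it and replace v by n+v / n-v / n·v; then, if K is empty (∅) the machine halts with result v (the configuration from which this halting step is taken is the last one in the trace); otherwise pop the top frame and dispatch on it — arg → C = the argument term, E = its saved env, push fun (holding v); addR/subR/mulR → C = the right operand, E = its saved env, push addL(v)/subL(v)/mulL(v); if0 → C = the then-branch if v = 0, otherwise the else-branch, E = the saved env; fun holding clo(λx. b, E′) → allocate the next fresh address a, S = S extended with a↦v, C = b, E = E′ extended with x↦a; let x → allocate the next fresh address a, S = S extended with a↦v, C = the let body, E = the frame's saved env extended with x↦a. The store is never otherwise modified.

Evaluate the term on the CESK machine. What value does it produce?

Answer: 2

Machine steps:
0. [C=(let v = ((λx. (let p = -3 in -1)) 2) in ((λu. ((λx. 2) 0)) v)) | E=∅ | S=∅ | K=∅]
1. [C=((λx. (let p = -3 in -1)) 2) | E=∅ | S=∅ | K=[let v]]
2. [C=(λx. (let p = -3 in -1)) | E=∅ | S=∅ | K=[arg :: let v]]
3. [C=2 | E=∅ | S=∅ | K=[fun :: let v]]
4. [C=(let p = -3 in -1) | E={x↦0} | S={0↦2} | K=[let v]]
5. [C=-3 | E={x↦0} | S={0↦2} | K=[let p :: let v]]
6. [C=-1 | E={p↦1, x↦0} | S={0↦2, 1↦-3} | K=[let v]]
7. [C=((λu. ((λx. 2) 0)) v) | E={v↦2} | S={0↦2, 1↦-3, 2↦-1} | K=∅]
8. [C=(λu. ((λx. 2) 0)) | E={v↦2} | S={0↦2, 1↦-3, 2↦-1} | K=[arg]]
9. [C=v | E={v↦2} | S={0↦2, 1↦-3, 2↦-1} | K=[fun]]
10. [C=((λx. 2) 0) | E={u↦3, v↦2} | S={0↦2, 1↦-3, 2↦-1, 3↦-1} | K=∅]
11. [C=(λx. 2) | E={u↦3, v↦2} | S={0↦2, 1↦-3, 2↦-1, 3↦-1} | K=[arg]]
12. [C=0 | E={u↦3, v↦2} | S={0↦2, 1↦-3, 2↦-1, 3↦-1} | K=[fun]]
13. [C=2 | E={x↦4, u↦3, v↦2} | S={0↦2, 1↦-3, 2↦-1, 3↦-1, 4↦0} | K=∅]
→ final value 2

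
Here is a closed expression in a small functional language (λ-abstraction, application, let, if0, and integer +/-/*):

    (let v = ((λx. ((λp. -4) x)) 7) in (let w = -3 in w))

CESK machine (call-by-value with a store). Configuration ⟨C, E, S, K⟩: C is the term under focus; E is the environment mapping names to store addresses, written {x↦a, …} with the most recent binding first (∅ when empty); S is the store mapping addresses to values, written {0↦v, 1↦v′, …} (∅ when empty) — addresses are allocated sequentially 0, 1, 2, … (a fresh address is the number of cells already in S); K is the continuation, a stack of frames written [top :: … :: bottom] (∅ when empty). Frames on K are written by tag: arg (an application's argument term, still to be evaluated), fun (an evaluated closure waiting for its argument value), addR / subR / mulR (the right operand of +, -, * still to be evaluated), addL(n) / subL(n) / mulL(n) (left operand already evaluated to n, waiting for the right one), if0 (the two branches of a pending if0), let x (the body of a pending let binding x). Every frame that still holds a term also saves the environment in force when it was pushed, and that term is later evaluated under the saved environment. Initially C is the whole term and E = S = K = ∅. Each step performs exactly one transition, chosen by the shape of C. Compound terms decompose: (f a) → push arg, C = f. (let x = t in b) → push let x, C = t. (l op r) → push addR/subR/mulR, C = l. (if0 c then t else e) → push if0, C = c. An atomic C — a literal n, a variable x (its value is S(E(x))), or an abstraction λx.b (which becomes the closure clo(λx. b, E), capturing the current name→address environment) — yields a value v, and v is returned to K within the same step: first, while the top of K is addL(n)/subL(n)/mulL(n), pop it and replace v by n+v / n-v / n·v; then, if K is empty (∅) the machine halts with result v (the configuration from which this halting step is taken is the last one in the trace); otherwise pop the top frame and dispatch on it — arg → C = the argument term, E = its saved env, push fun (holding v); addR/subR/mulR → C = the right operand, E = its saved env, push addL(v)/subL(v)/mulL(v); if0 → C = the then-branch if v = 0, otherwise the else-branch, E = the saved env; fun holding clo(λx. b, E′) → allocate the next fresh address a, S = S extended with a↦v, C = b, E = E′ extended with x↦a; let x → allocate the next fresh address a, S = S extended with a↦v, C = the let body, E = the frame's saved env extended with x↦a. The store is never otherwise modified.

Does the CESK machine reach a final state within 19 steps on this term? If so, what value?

Answer: -3

Derivation:
step 0: ⟨C=(let v = ((λx. ((λp. -4) x)) 7) in (let w = -3 in w)); E=∅; S=∅; K=∅⟩
step 1: ⟨C=((λx. ((λp. -4) x)) 7); E=∅; S=∅; K=[let v]⟩
step 2: ⟨C=(λx. ((λp. -4) x)); E=∅; S=∅; K=[arg :: let v]⟩
step 3: ⟨C=7; E=∅; S=∅; K=[fun :: let v]⟩
step 4: ⟨C=((λp. -4) x); E={x↦0}; S={0↦7}; K=[let v]⟩
step 5: ⟨C=(λp. -4); E={x↦0}; S={0↦7}; K=[arg :: let v]⟩
step 6: ⟨C=x; E={x↦0}; S={0↦7}; K=[fun :: let v]⟩
step 7: ⟨C=-4; E={p↦1, x↦0}; S={0↦7, 1↦7}; K=[let v]⟩
step 8: ⟨C=(let w = -3 in w); E={v↦2}; S={0↦7, 1↦7, 2↦-4}; K=∅⟩
step 9: ⟨C=-3; E={v↦2}; S={0↦7, 1↦7, 2↦-4}; K=[let w]⟩
step 10: ⟨C=w; E={w↦3, v↦2}; S={0↦7, 1↦7, 2↦-4, 3↦-3}; K=∅⟩
→ final value -3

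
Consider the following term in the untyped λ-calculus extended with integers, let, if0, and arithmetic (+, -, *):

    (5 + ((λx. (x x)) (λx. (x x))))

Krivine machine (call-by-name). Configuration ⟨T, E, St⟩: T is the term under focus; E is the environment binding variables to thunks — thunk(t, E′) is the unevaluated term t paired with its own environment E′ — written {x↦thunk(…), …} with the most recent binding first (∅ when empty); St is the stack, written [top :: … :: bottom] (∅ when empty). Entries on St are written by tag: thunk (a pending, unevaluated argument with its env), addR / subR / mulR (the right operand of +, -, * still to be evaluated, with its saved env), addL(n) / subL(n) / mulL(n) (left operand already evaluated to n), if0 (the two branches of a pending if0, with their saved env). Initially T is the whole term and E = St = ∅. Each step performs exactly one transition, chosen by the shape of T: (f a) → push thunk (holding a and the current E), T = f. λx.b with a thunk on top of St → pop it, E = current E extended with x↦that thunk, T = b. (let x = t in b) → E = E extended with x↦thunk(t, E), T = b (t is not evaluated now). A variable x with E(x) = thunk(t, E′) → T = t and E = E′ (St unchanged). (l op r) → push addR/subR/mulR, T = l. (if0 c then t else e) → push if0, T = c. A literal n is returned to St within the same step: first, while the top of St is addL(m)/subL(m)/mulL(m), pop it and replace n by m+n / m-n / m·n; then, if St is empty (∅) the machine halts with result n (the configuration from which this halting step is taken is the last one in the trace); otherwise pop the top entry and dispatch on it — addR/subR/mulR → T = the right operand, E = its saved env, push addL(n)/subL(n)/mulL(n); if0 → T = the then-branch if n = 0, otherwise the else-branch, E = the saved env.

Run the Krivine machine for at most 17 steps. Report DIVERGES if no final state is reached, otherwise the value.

[0] <T=(5 + ((λx. (x x)) (λx. (x x)))), E=∅, St=∅>
[1] <T=5, E=∅, St=[addR]>
[2] <T=((λx. (x x)) (λx. (x x))), E=∅, St=[addL(5)]>
[3] <T=(λx. (x x)), E=∅, St=[thunk :: addL(5)]>
[4] <T=(x x), E={x↦thunk((λx. (x x)), ∅)}, St=[addL(5)]>
[5] <T=x, E={x↦thunk((λx. (x x)), ∅)}, St=[thunk :: addL(5)]>
[6] <T=(λx. (x x)), E=∅, St=[thunk :: addL(5)]>
[7] <T=(x x), E={x↦thunk(x, {x↦thunk((λx. (x x)), ∅)})}, St=[addL(5)]>
[8] <T=x, E={x↦thunk(x, {x↦thunk((λx. (x x)), ∅)})}, St=[thunk :: addL(5)]>
[9] <T=x, E={x↦thunk((λx. (x x)), ∅)}, St=[thunk :: addL(5)]>
[10] <T=(λx. (x x)), E=∅, St=[thunk :: addL(5)]>
[11] <T=(x x), E={x↦thunk(x, {x↦thunk(x, {x↦thunk((λx. (x x)), ∅)})})}, St=[addL(5)]>
[12] <T=x, E={x↦thunk(x, {x↦thunk(x, {x↦thunk((λx. (x x)), ∅)})})}, St=[thunk :: addL(5)]>
[13] <T=x, E={x↦thunk(x, {x↦thunk((λx. (x x)), ∅)})}, St=[thunk :: addL(5)]>
[14] <T=x, E={x↦thunk((λx. (x x)), ∅)}, St=[thunk :: addL(5)]>
[15] <T=(λx. (x x)), E=∅, St=[thunk :: addL(5)]>
[16] <T=(x x), E={x↦thunk(x, {x↦thunk(x, {x↦thunk(x, {x↦thunk((λx. (x x)), ∅)})})})}, St=[addL(5)]>
[17] <T=x, E={x↦thunk(x, {x↦thunk(x, {x↦thunk(x, {x↦thunk((λx. (x x)), ∅)})})})}, St=[thunk :: addL(5)]>
→ 17 transitions taken and the configuration is still not final: no result within 17 steps

Answer: DIVERGES (no final state within 17 steps)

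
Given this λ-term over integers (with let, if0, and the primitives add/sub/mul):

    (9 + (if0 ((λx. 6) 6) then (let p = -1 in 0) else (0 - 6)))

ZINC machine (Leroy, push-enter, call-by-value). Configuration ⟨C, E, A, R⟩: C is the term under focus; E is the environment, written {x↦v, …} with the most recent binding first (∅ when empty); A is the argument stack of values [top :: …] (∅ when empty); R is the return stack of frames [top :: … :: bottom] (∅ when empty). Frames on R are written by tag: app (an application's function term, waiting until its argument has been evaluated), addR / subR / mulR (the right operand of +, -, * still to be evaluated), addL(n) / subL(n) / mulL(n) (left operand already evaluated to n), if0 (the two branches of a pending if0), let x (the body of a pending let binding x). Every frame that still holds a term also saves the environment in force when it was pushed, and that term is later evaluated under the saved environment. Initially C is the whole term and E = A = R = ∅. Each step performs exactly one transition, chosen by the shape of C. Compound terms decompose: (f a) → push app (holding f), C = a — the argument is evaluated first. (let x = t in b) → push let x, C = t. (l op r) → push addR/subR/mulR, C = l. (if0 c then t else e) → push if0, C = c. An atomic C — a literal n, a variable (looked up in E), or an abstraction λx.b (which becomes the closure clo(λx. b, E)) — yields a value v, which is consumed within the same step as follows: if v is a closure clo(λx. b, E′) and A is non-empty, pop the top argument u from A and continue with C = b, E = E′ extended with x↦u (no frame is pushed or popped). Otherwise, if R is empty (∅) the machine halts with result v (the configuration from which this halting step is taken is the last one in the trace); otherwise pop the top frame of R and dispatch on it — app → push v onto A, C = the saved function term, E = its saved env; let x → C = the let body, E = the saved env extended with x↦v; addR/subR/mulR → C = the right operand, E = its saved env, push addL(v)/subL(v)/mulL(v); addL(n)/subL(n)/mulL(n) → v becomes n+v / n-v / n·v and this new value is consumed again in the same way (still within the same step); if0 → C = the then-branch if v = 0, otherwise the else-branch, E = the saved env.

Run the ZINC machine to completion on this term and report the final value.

[0] [C=(9 + (if0 ((λx. 6) 6) then (let p = -1 in 0) else (0 - 6))) | E=∅ | A=∅ | R=∅]
[1] [C=9 | E=∅ | A=∅ | R=[addR]]
[2] [C=(if0 ((λx. 6) 6) then (let p = -1 in 0) else (0 - 6)) | E=∅ | A=∅ | R=[addL(9)]]
[3] [C=((λx. 6) 6) | E=∅ | A=∅ | R=[if0 :: addL(9)]]
[4] [C=6 | E=∅ | A=∅ | R=[app :: if0 :: addL(9)]]
[5] [C=(λx. 6) | E=∅ | A=[6] | R=[if0 :: addL(9)]]
[6] [C=6 | E={x↦6} | A=∅ | R=[if0 :: addL(9)]]
[7] [C=(0 - 6) | E=∅ | A=∅ | R=[addL(9)]]
[8] [C=0 | E=∅ | A=∅ | R=[subR :: addL(9)]]
[9] [C=6 | E=∅ | A=∅ | R=[subL(0) :: addL(9)]]
→ final value 3

Answer: 3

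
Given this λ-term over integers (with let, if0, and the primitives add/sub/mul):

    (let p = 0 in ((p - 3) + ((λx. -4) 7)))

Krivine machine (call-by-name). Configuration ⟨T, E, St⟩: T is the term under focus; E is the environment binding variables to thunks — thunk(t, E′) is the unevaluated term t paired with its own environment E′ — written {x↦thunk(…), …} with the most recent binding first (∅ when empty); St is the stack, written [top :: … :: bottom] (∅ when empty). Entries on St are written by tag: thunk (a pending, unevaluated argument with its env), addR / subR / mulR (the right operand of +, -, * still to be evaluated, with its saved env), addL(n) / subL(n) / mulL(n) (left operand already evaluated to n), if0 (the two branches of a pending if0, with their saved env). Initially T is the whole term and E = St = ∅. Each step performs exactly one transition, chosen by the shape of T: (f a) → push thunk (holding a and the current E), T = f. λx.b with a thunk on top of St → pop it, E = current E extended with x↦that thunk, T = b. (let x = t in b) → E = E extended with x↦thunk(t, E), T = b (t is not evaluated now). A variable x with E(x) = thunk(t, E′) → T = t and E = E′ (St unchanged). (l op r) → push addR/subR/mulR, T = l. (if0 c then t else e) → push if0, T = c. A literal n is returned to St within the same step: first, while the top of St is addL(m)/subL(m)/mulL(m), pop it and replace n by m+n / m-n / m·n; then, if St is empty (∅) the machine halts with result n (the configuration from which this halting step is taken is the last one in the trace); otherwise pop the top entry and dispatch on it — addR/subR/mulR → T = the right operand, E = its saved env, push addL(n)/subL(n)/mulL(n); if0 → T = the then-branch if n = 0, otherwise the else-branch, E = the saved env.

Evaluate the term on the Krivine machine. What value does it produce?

step 0: ⟨T=(let p = 0 in ((p - 3) + ((λx. -4) 7))); E=∅; St=∅⟩
step 1: ⟨T=((p - 3) + ((λx. -4) 7)); E={p↦thunk(0, ∅)}; St=∅⟩
step 2: ⟨T=(p - 3); E={p↦thunk(0, ∅)}; St=[addR]⟩
step 3: ⟨T=p; E={p↦thunk(0, ∅)}; St=[subR :: addR]⟩
step 4: ⟨T=0; E=∅; St=[subR :: addR]⟩
step 5: ⟨T=3; E={p↦thunk(0, ∅)}; St=[subL(0) :: addR]⟩
step 6: ⟨T=((λx. -4) 7); E={p↦thunk(0, ∅)}; St=[addL(-3)]⟩
step 7: ⟨T=(λx. -4); E={p↦thunk(0, ∅)}; St=[thunk :: addL(-3)]⟩
step 8: ⟨T=-4; E={x↦thunk(7, {p↦thunk(0, ∅)}), p↦thunk(0, ∅)}; St=[addL(-3)]⟩
→ final value -7

Answer: -7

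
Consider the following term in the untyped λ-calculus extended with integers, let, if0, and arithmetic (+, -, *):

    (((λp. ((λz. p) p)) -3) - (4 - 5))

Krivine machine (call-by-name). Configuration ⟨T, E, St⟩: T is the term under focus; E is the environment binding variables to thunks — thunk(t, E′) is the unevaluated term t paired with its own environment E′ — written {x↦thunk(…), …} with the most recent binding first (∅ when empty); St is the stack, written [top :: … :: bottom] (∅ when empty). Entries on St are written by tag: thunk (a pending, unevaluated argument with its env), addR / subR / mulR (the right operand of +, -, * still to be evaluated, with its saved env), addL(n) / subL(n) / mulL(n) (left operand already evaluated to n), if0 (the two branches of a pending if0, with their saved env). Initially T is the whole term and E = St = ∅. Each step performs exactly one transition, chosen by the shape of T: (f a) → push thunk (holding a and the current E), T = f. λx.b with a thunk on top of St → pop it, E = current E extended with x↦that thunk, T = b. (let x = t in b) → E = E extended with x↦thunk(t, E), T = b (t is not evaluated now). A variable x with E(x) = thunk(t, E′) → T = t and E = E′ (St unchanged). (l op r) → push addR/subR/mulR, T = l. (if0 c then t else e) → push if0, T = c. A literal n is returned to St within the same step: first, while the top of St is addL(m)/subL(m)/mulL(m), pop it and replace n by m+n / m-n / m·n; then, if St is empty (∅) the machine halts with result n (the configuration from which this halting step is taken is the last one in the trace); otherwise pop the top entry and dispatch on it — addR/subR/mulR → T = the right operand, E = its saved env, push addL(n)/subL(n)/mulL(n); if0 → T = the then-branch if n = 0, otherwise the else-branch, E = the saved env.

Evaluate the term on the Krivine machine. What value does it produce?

0. <T=(((λp. ((λz. p) p)) -3) - (4 - 5)), E=∅, St=∅>
1. <T=((λp. ((λz. p) p)) -3), E=∅, St=[subR]>
2. <T=(λp. ((λz. p) p)), E=∅, St=[thunk :: subR]>
3. <T=((λz. p) p), E={p↦thunk(-3, ∅)}, St=[subR]>
4. <T=(λz. p), E={p↦thunk(-3, ∅)}, St=[thunk :: subR]>
5. <T=p, E={z↦thunk(p, {p↦thunk(-3, ∅)}), p↦thunk(-3, ∅)}, St=[subR]>
6. <T=-3, E=∅, St=[subR]>
7. <T=(4 - 5), E=∅, St=[subL(-3)]>
8. <T=4, E=∅, St=[subR :: subL(-3)]>
9. <T=5, E=∅, St=[subL(4) :: subL(-3)]>
→ final value -2

Answer: -2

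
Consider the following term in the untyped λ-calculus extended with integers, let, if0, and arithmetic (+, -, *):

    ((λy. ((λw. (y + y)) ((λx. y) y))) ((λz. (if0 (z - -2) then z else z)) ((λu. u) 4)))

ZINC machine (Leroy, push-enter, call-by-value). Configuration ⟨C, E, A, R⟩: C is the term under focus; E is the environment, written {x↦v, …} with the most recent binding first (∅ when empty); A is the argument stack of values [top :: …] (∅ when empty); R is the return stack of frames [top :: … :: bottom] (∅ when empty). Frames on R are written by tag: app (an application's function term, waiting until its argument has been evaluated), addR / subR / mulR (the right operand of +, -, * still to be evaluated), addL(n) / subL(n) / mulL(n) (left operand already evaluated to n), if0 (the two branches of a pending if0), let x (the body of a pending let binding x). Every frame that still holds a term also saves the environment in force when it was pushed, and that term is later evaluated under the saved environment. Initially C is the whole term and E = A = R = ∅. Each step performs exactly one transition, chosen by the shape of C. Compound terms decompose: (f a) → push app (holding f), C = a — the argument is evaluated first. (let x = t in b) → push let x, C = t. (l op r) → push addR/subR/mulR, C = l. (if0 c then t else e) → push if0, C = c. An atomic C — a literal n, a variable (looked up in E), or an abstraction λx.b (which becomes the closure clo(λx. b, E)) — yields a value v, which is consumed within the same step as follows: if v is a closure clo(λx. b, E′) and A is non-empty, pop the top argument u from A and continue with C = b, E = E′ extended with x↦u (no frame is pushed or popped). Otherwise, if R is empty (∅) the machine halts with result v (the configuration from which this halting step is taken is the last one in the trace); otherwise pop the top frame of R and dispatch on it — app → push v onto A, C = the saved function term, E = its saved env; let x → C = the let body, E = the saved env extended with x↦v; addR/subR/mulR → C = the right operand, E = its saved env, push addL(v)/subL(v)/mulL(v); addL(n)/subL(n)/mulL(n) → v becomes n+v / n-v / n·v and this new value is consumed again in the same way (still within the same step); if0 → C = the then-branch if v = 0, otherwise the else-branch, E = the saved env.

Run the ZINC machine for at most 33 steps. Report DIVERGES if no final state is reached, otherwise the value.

Answer: 8

Machine steps:
t=0: [C=((λy. ((λw. (y + y)) ((λx. y) y))) ((λz. (if0 (z - -2) then z else z)) ((λu. u) 4))) | E=∅ | A=∅ | R=∅]
t=1: [C=((λz. (if0 (z - -2) then z else z)) ((λu. u) 4)) | E=∅ | A=∅ | R=[app]]
t=2: [C=((λu. u) 4) | E=∅ | A=∅ | R=[app :: app]]
t=3: [C=4 | E=∅ | A=∅ | R=[app :: app :: app]]
t=4: [C=(λu. u) | E=∅ | A=[4] | R=[app :: app]]
t=5: [C=u | E={u↦4} | A=∅ | R=[app :: app]]
t=6: [C=(λz. (if0 (z - -2) then z else z)) | E=∅ | A=[4] | R=[app]]
t=7: [C=(if0 (z - -2) then z else z) | E={z↦4} | A=∅ | R=[app]]
t=8: [C=(z - -2) | E={z↦4} | A=∅ | R=[if0 :: app]]
t=9: [C=z | E={z↦4} | A=∅ | R=[subR :: if0 :: app]]
t=10: [C=-2 | E={z↦4} | A=∅ | R=[subL(4) :: if0 :: app]]
t=11: [C=z | E={z↦4} | A=∅ | R=[app]]
t=12: [C=(λy. ((λw. (y + y)) ((λx. y) y))) | E=∅ | A=[4] | R=∅]
t=13: [C=((λw. (y + y)) ((λx. y) y)) | E={y↦4} | A=∅ | R=∅]
t=14: [C=((λx. y) y) | E={y↦4} | A=∅ | R=[app]]
t=15: [C=y | E={y↦4} | A=∅ | R=[app :: app]]
t=16: [C=(λx. y) | E={y↦4} | A=[4] | R=[app]]
t=17: [C=y | E={x↦4, y↦4} | A=∅ | R=[app]]
t=18: [C=(λw. (y + y)) | E={y↦4} | A=[4] | R=∅]
t=19: [C=(y + y) | E={w↦4, y↦4} | A=∅ | R=∅]
t=20: [C=y | E={w↦4, y↦4} | A=∅ | R=[addR]]
t=21: [C=y | E={w↦4, y↦4} | A=∅ | R=[addL(4)]]
→ final value 8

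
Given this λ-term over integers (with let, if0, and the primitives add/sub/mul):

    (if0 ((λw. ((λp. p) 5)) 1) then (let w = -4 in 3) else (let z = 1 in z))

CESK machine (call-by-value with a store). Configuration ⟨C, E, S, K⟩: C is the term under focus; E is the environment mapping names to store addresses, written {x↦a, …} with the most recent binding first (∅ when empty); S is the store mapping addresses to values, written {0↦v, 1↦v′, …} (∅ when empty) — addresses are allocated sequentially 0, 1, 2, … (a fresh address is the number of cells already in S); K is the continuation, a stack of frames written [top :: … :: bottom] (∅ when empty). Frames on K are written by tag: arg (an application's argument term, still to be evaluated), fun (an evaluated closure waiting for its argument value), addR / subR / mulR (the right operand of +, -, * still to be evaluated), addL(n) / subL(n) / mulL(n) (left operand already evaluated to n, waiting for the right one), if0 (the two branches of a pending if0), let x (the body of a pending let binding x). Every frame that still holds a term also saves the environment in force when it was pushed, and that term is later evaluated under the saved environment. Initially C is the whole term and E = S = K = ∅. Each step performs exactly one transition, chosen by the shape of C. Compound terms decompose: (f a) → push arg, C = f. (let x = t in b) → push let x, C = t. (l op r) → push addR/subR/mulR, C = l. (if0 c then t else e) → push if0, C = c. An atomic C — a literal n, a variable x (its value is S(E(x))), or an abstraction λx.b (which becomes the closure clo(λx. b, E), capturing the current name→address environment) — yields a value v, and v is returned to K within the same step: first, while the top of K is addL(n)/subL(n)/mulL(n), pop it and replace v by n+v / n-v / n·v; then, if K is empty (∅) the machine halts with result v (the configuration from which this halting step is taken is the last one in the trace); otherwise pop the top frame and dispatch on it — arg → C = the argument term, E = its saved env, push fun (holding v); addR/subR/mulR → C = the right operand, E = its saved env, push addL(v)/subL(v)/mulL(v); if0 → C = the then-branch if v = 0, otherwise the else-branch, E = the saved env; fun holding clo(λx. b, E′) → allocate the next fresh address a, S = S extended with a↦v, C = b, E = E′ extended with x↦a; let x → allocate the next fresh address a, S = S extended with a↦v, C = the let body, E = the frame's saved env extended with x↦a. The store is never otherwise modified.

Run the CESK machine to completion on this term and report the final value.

[0] ⟨C=(if0 ((λw. ((λp. p) 5)) 1) then (let w = -4 in 3) else (let z = 1 in z)); E=∅; S=∅; K=∅⟩
[1] ⟨C=((λw. ((λp. p) 5)) 1); E=∅; S=∅; K=[if0]⟩
[2] ⟨C=(λw. ((λp. p) 5)); E=∅; S=∅; K=[arg :: if0]⟩
[3] ⟨C=1; E=∅; S=∅; K=[fun :: if0]⟩
[4] ⟨C=((λp. p) 5); E={w↦0}; S={0↦1}; K=[if0]⟩
[5] ⟨C=(λp. p); E={w↦0}; S={0↦1}; K=[arg :: if0]⟩
[6] ⟨C=5; E={w↦0}; S={0↦1}; K=[fun :: if0]⟩
[7] ⟨C=p; E={p↦1, w↦0}; S={0↦1, 1↦5}; K=[if0]⟩
[8] ⟨C=(let z = 1 in z); E=∅; S={0↦1, 1↦5}; K=∅⟩
[9] ⟨C=1; E=∅; S={0↦1, 1↦5}; K=[let z]⟩
[10] ⟨C=z; E={z↦2}; S={0↦1, 1↦5, 2↦1}; K=∅⟩
→ final value 1

Answer: 1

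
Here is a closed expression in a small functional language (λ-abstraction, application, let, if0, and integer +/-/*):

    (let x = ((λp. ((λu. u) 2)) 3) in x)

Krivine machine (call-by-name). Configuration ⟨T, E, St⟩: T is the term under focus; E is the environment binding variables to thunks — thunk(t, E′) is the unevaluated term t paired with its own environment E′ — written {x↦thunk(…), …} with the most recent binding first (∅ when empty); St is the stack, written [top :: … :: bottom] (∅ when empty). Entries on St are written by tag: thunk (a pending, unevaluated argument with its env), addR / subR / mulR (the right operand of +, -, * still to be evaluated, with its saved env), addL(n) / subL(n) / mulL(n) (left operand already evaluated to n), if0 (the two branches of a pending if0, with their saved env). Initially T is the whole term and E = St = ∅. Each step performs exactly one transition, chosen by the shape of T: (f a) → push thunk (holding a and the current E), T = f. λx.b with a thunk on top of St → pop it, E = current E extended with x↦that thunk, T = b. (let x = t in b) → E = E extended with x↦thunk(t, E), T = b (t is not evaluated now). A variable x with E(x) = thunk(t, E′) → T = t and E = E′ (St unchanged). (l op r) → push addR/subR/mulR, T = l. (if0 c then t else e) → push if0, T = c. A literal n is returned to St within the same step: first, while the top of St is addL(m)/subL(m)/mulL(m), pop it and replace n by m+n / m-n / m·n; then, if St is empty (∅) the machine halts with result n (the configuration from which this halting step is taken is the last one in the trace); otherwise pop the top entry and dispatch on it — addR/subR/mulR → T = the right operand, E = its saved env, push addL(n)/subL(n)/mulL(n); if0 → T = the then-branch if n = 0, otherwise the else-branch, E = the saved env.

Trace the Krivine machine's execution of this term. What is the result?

[0] <T=(let x = ((λp. ((λu. u) 2)) 3) in x), E=∅, St=∅>
[1] <T=x, E={x↦thunk(((λp. ((λu. u) 2)) 3), ∅)}, St=∅>
[2] <T=((λp. ((λu. u) 2)) 3), E=∅, St=∅>
[3] <T=(λp. ((λu. u) 2)), E=∅, St=[thunk]>
[4] <T=((λu. u) 2), E={p↦thunk(3, ∅)}, St=∅>
[5] <T=(λu. u), E={p↦thunk(3, ∅)}, St=[thunk]>
[6] <T=u, E={u↦thunk(2, {p↦thunk(3, ∅)}), p↦thunk(3, ∅)}, St=∅>
[7] <T=2, E={p↦thunk(3, ∅)}, St=∅>
→ final value 2

Answer: 2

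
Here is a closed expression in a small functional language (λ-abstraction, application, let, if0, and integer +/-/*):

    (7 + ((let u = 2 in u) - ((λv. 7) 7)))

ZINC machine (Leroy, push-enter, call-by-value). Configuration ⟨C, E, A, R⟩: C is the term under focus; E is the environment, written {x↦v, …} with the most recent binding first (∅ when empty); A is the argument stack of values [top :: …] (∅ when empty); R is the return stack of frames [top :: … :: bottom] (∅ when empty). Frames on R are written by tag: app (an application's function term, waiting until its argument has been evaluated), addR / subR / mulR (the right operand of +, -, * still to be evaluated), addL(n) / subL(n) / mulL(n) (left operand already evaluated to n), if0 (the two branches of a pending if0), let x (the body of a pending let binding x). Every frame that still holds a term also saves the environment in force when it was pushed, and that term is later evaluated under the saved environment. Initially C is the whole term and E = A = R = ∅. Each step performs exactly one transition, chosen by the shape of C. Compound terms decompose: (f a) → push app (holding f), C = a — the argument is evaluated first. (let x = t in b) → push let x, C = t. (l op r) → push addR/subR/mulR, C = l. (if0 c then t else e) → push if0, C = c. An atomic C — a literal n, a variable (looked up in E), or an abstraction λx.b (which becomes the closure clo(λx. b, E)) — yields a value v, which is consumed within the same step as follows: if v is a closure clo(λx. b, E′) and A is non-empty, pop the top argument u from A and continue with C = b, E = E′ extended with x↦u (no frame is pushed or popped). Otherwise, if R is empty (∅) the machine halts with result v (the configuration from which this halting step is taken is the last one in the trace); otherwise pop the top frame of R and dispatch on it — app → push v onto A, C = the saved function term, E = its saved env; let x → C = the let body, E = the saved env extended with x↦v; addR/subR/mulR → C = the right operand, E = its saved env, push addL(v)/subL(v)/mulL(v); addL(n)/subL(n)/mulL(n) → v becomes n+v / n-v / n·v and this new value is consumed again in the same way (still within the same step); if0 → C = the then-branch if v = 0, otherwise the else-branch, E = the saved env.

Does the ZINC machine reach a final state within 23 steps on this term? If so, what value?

t=0: <C=(7 + ((let u = 2 in u) - ((λv. 7) 7))), E=∅, A=∅, R=∅>
t=1: <C=7, E=∅, A=∅, R=[addR]>
t=2: <C=((let u = 2 in u) - ((λv. 7) 7)), E=∅, A=∅, R=[addL(7)]>
t=3: <C=(let u = 2 in u), E=∅, A=∅, R=[subR :: addL(7)]>
t=4: <C=2, E=∅, A=∅, R=[let u :: subR :: addL(7)]>
t=5: <C=u, E={u↦2}, A=∅, R=[subR :: addL(7)]>
t=6: <C=((λv. 7) 7), E=∅, A=∅, R=[subL(2) :: addL(7)]>
t=7: <C=7, E=∅, A=∅, R=[app :: subL(2) :: addL(7)]>
t=8: <C=(λv. 7), E=∅, A=[7], R=[subL(2) :: addL(7)]>
t=9: <C=7, E={v↦7}, A=∅, R=[subL(2) :: addL(7)]>
→ final value 2

Answer: 2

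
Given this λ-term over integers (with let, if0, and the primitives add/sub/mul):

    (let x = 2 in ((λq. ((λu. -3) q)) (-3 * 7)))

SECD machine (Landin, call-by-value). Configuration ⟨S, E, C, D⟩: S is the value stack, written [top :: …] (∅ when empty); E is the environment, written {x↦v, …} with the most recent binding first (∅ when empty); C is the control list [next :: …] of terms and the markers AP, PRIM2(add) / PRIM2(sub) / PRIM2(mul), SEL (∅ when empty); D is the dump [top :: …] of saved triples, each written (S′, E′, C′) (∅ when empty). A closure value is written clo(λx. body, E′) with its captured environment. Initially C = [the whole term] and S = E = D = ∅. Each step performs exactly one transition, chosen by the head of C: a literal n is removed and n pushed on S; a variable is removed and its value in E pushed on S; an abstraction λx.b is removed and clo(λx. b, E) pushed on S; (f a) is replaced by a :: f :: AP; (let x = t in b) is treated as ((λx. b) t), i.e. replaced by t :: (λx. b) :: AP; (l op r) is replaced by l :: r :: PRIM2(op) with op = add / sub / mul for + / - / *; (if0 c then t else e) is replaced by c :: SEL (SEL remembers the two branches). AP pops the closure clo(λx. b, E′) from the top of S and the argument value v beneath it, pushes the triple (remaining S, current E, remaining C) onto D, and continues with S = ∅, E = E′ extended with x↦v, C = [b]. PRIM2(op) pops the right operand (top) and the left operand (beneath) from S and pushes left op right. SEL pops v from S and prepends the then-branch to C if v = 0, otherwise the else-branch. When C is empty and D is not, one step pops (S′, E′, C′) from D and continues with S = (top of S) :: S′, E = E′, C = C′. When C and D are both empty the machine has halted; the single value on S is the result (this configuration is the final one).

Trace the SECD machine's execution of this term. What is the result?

t=0: [S=∅ | E=∅ | C=[(let x = 2 in ((λq. ((λu. -3) q)) (-3 * 7)))] | D=∅]
t=1: [S=∅ | E=∅ | C=[2 :: (λx. ((λq. ((λu. -3) q)) (-3 * 7))) :: AP] | D=∅]
t=2: [S=[2] | E=∅ | C=[(λx. ((λq. ((λu. -3) q)) (-3 * 7))) :: AP] | D=∅]
t=3: [S=[clo(λx. ((λq. ((λu. -3) q)) (-3 * 7)), ∅) :: 2] | E=∅ | C=[AP] | D=∅]
t=4: [S=∅ | E={x↦2} | C=[((λq. ((λu. -3) q)) (-3 * 7))] | D=[(∅, ∅, ∅)]]
t=5: [S=∅ | E={x↦2} | C=[(-3 * 7) :: (λq. ((λu. -3) q)) :: AP] | D=[(∅, ∅, ∅)]]
t=6: [S=∅ | E={x↦2} | C=[-3 :: 7 :: PRIM2(mul) :: (λq. ((λu. -3) q)) :: AP] | D=[(∅, ∅, ∅)]]
t=7: [S=[-3] | E={x↦2} | C=[7 :: PRIM2(mul) :: (λq. ((λu. -3) q)) :: AP] | D=[(∅, ∅, ∅)]]
t=8: [S=[7 :: -3] | E={x↦2} | C=[PRIM2(mul) :: (λq. ((λu. -3) q)) :: AP] | D=[(∅, ∅, ∅)]]
t=9: [S=[-21] | E={x↦2} | C=[(λq. ((λu. -3) q)) :: AP] | D=[(∅, ∅, ∅)]]
t=10: [S=[clo(λq. ((λu. -3) q), {x↦2}) :: -21] | E={x↦2} | C=[AP] | D=[(∅, ∅, ∅)]]
t=11: [S=∅ | E={q↦-21, x↦2} | C=[((λu. -3) q)] | D=[(∅, {x↦2}, ∅) :: (∅, ∅, ∅)]]
t=12: [S=∅ | E={q↦-21, x↦2} | C=[q :: (λu. -3) :: AP] | D=[(∅, {x↦2}, ∅) :: (∅, ∅, ∅)]]
t=13: [S=[-21] | E={q↦-21, x↦2} | C=[(λu. -3) :: AP] | D=[(∅, {x↦2}, ∅) :: (∅, ∅, ∅)]]
t=14: [S=[clo(λu. -3, {q↦-21, x↦2}) :: -21] | E={q↦-21, x↦2} | C=[AP] | D=[(∅, {x↦2}, ∅) :: (∅, ∅, ∅)]]
t=15: [S=∅ | E={u↦-21, q↦-21, x↦2} | C=[-3] | D=[(∅, {q↦-21, x↦2}, ∅) :: (∅, {x↦2}, ∅) :: (∅, ∅, ∅)]]
t=16: [S=[-3] | E={u↦-21, q↦-21, x↦2} | C=∅ | D=[(∅, {q↦-21, x↦2}, ∅) :: (∅, {x↦2}, ∅) :: (∅, ∅, ∅)]]
t=17: [S=[-3] | E={q↦-21, x↦2} | C=∅ | D=[(∅, {x↦2}, ∅) :: (∅, ∅, ∅)]]
t=18: [S=[-3] | E={x↦2} | C=∅ | D=[(∅, ∅, ∅)]]
t=19: [S=[-3] | E=∅ | C=∅ | D=∅]
→ final value -3

Answer: -3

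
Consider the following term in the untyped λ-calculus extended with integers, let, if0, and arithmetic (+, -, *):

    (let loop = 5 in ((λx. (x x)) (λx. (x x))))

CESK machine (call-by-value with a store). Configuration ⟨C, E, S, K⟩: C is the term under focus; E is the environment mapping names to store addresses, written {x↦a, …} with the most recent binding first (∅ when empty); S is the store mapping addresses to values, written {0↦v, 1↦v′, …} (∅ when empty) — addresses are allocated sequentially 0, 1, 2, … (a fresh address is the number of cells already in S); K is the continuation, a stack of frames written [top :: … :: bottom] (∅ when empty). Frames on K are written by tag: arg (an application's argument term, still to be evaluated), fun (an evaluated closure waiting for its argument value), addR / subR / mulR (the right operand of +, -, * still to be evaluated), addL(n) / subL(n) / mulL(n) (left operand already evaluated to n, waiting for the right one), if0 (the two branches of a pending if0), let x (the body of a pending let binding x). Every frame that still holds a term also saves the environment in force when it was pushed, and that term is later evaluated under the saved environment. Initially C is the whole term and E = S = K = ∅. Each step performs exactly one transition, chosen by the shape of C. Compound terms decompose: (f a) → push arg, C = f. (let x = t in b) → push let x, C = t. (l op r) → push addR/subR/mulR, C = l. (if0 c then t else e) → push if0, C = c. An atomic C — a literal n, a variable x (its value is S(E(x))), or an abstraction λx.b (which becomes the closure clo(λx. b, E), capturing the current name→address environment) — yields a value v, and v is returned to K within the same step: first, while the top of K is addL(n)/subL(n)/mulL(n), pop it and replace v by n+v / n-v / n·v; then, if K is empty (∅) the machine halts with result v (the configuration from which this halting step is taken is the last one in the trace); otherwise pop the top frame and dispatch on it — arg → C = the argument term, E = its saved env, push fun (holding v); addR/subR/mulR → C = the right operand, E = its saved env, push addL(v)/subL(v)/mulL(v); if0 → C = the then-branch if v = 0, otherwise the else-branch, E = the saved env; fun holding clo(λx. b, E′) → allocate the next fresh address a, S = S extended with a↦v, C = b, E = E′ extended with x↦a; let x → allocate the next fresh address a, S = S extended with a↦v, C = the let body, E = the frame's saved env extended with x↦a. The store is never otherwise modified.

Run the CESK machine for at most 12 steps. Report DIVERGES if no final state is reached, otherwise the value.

Answer: DIVERGES (no final state within 12 steps)

Execution trace:
t=0: [C=(let loop = 5 in ((λx. (x x)) (λx. (x x)))) | E=∅ | S=∅ | K=∅]
t=1: [C=5 | E=∅ | S=∅ | K=[let loop]]
t=2: [C=((λx. (x x)) (λx. (x x))) | E={loop↦0} | S={0↦5} | K=∅]
t=3: [C=(λx. (x x)) | E={loop↦0} | S={0↦5} | K=[arg]]
t=4: [C=(λx. (x x)) | E={loop↦0} | S={0↦5} | K=[fun]]
t=5: [C=(x x) | E={x↦1, loop↦0} | S={0↦5, 1↦clo(λx. (x x), {loop↦0})} | K=∅]
t=6: [C=x | E={x↦1, loop↦0} | S={0↦5, 1↦clo(λx. (x x), {loop↦0})} | K=[arg]]
t=7: [C=x | E={x↦1, loop↦0} | S={0↦5, 1↦clo(λx. (x x), {loop↦0})} | K=[fun]]
t=8: [C=(x x) | E={x↦2, loop↦0} | S={0↦5, 1↦clo(λx. (x x), {loop↦0}), 2↦clo(λx. (x x), {loop↦0})} | K=∅]
t=9: [C=x | E={x↦2, loop↦0} | S={0↦5, 1↦clo(λx. (x x), {loop↦0}), 2↦clo(λx. (x x), {loop↦0})} | K=[arg]]
t=10: [C=x | E={x↦2, loop↦0} | S={0↦5, 1↦clo(λx. (x x), {loop↦0}), 2↦clo(λx. (x x), {loop↦0})} | K=[fun]]
t=11: [C=(x x) | E={x↦3, loop↦0} | S={0↦5, 1↦clo(λx. (x x), {loop↦0}), 2↦clo(λx. (x x), {loop↦0}), 3↦clo(λx. (x x), {loop↦0})} | K=∅]
t=12: [C=x | E={x↦3, loop↦0} | S={0↦5, 1↦clo(λx. (x x), {loop↦0}), 2↦clo(λx. (x x), {loop↦0}), 3↦clo(λx. (x x), {loop↦0})} | K=[arg]]
→ 12 transitions taken and the configuration is still not final: no result within 12 steps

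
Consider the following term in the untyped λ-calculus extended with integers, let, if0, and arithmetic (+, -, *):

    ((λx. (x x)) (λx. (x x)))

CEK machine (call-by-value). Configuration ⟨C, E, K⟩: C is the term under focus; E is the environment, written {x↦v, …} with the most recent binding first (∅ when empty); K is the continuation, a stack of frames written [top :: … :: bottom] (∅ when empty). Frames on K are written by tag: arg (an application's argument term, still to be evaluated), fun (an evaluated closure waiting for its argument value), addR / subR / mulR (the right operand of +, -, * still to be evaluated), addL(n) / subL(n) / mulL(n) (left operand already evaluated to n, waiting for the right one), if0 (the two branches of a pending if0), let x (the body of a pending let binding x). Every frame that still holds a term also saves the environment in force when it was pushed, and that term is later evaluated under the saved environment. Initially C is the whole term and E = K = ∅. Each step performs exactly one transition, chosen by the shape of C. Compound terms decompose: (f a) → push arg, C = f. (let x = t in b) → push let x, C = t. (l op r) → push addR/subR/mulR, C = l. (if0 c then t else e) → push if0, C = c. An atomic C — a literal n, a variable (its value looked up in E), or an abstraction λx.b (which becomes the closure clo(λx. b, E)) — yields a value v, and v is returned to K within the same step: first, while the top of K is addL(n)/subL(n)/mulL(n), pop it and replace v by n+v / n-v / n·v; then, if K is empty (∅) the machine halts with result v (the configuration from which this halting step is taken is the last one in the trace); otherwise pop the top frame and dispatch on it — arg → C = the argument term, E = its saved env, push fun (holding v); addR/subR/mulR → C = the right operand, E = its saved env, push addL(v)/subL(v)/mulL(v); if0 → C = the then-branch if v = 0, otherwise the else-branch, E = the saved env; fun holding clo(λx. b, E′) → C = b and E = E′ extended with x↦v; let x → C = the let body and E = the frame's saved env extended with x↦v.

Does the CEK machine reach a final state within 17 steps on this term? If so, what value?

[0] [C=((λx. (x x)) (λx. (x x))) | E=∅ | K=∅]
[1] [C=(λx. (x x)) | E=∅ | K=[arg]]
[2] [C=(λx. (x x)) | E=∅ | K=[fun]]
[3] [C=(x x) | E={x↦clo(λx. (x x), ∅)} | K=∅]
[4] [C=x | E={x↦clo(λx. (x x), ∅)} | K=[arg]]
[5] [C=x | E={x↦clo(λx. (x x), ∅)} | K=[fun]]
… configuration repeats with period 3 (steps 3–5 recur indefinitely) …

Answer: DIVERGES (no final state within 17 steps)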